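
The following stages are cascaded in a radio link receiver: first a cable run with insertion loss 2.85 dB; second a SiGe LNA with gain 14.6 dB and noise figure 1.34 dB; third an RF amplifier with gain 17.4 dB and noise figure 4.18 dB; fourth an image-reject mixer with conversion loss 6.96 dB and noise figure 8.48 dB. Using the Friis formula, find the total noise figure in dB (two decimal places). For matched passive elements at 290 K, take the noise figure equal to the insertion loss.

4.38 dB

Convert to linear (a loss of L dB is a gain of −L dB): F_i = 10^(NF_i/10), G_i = 10^(G_i,dB/10)
  Stage 1: F_1 = 10^(2.85/10) = 1.928, G_1 = 10^(−2.85/10) = 0.5188
  Stage 2: F_2 = 10^(1.34/10) = 1.361, G_2 = 10^(14.6/10) = 28.84
  Stage 3: F_3 = 10^(4.18/10) = 2.618, G_3 = 10^(17.4/10) = 54.95
  Stage 4: F_4 = 10^(8.48/10) = 7.047, G_4 = 10^(−6.96/10) = 0.2014
Friis cascade:
  F = 1.928 + (1.361 − 1)/0.5188 + (2.618 − 1)/14.96 + (7.047 − 1)/822.2 = 2.740
NF = 10 log₁₀(2.740) = 4.38 dB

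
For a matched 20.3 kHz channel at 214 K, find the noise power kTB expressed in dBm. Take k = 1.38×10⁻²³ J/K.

P_n = kTB = 1.38×10⁻²³ × 214 × 2.03×10⁴ = 5.99×10⁻¹⁷ W
In dBm: 10 log₁₀(5.99×10⁻¹⁷ / 10⁻³) = −132.2 dBm

−132.2 dBm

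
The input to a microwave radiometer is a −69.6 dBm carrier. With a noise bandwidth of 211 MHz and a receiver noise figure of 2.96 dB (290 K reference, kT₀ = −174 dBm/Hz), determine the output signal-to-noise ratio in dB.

Noise floor: N = −174 + 10 log₁₀(B) + NF
10 log₁₀(2.11×10⁸) = 83.24 dB
N = −174 + 83.24 + 2.96 = −87.80 dBm
SNR = P_sig − N = −69.6 − (−87.80) = 18.20 dB → 18.2 dB

18.2 dB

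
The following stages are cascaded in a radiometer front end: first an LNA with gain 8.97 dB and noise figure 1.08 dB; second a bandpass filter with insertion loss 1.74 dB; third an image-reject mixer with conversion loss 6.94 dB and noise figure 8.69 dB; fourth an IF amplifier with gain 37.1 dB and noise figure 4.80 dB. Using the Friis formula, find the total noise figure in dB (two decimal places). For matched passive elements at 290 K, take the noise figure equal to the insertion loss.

6.48 dB

Convert to linear (a loss of L dB is a gain of −L dB): F_i = 10^(NF_i/10), G_i = 10^(G_i,dB/10)
  Stage 1: F_1 = 10^(1.08/10) = 1.282, G_1 = 10^(8.97/10) = 7.889
  Stage 2: F_2 = 10^(1.74/10) = 1.493, G_2 = 10^(−1.74/10) = 0.6699
  Stage 3: F_3 = 10^(8.69/10) = 7.396, G_3 = 10^(−6.94/10) = 0.2023
  Stage 4: F_4 = 10^(4.80/10) = 3.020, G_4 = 10^(37.1/10) = 5129
Friis cascade:
  F = 1.282 + (1.493 − 1)/7.889 + (7.396 − 1)/5.284 + (3.020 − 1)/1.069 = 4.445
NF = 10 log₁₀(4.445) = 6.48 dB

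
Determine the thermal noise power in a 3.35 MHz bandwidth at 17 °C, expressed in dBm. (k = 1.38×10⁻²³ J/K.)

T = 17 °C + 273.15 = 290.15 K
P_n = kTB = 1.38×10⁻²³ × 290.15 × 3.35×10⁶ = 1.34×10⁻¹⁴ W
In dBm: 10 log₁₀(1.34×10⁻¹⁴ / 10⁻³) = −108.7 dBm

−108.7 dBm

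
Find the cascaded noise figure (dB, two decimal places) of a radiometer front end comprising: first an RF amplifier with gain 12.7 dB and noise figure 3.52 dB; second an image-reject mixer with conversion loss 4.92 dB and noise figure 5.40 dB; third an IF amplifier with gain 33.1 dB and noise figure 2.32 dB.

Convert to linear (a loss of L dB is a gain of −L dB): F_i = 10^(NF_i/10), G_i = 10^(G_i,dB/10)
  Stage 1: F_1 = 10^(3.52/10) = 2.249, G_1 = 10^(12.7/10) = 18.62
  Stage 2: F_2 = 10^(5.40/10) = 3.467, G_2 = 10^(−4.92/10) = 0.3221
  Stage 3: F_3 = 10^(2.32/10) = 1.706, G_3 = 10^(33.1/10) = 2042
Friis cascade:
  F = 2.249 + (3.467 − 1)/18.62 + (1.706 − 1)/5.998 = 2.499
NF = 10 log₁₀(2.499) = 3.98 dB

3.98 dB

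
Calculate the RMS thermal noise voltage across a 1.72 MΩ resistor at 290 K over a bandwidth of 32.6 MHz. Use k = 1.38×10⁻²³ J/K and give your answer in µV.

947 µV

V_n = √(4kTRB)
4kTRB = 4 × 1.38×10⁻²³ × 290 × 1.72×10⁶ × 3.26×10⁷ = 8.98×10⁻⁷ V²
V_n = √(8.98×10⁻⁷) = 9.47×10⁻⁴ V = 947 µV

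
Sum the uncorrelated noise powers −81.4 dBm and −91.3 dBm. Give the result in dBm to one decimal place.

−81.0 dBm

Convert to linear, add, convert back:
P₁ = 7.24×10⁻¹² W, P₂ = 7.41×10⁻¹³ W
P_tot = 7.99×10⁻¹² W → 10 log₁₀(P_tot / 10⁻³) = −81.0 dBm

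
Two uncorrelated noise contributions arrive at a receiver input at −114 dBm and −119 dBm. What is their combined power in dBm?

Convert to linear, add, convert back:
P₁ = 3.98×10⁻¹⁵ W, P₂ = 1.26×10⁻¹⁵ W
P_tot = 5.24×10⁻¹⁵ W → 10 log₁₀(P_tot / 10⁻³) = −112.8 dBm

−112.8 dBm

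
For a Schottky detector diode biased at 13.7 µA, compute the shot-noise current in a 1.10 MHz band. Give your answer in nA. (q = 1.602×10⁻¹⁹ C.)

I_n = √(2qI·B)
2qI·B = 2 × 1.602×10⁻¹⁹ × 1.37×10⁻⁵ × 1.10×10⁶ = 4.83×10⁻¹⁸ A²
I_n = √(4.83×10⁻¹⁸) = 2.20×10⁻⁹ A = 2.20 nA

2.20 nA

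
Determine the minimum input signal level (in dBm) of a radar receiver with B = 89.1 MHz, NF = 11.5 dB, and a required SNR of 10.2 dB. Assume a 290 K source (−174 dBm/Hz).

−72.8 dBm

Sensitivity = −174 + 10 log₁₀(B) + NF + SNR_min
= −174 + 79.5 + 11.5 + 10.2
= −72.8 dBm → −72.8 dBm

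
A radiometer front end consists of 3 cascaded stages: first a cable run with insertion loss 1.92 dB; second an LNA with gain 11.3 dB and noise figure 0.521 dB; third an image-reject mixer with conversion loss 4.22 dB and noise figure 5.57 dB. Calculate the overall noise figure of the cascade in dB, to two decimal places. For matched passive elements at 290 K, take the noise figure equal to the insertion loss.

Convert to linear (a loss of L dB is a gain of −L dB): F_i = 10^(NF_i/10), G_i = 10^(G_i,dB/10)
  Stage 1: F_1 = 10^(1.92/10) = 1.556, G_1 = 10^(−1.92/10) = 0.6427
  Stage 2: F_2 = 10^(0.521/10) = 1.127, G_2 = 10^(11.3/10) = 13.49
  Stage 3: F_3 = 10^(5.57/10) = 3.606, G_3 = 10^(−4.22/10) = 0.3784
Friis cascade:
  F = 1.556 + (1.127 − 1)/0.6427 + (3.606 − 1)/8.670 = 2.055
NF = 10 log₁₀(2.055) = 3.13 dB

3.13 dB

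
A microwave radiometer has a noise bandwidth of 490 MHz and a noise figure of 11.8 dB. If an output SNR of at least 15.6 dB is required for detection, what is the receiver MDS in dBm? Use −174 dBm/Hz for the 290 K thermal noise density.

−59.7 dBm

Sensitivity = −174 + 10 log₁₀(B) + NF + SNR_min
= −174 + 86.9 + 11.8 + 15.6
= −59.7 dBm → −59.7 dBm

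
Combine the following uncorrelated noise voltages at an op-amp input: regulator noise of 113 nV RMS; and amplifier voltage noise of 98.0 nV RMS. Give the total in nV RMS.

Uncorrelated sources add in power (mean-square): V_tot = √(ΣV_i²)
V_tot = √[(1.13×10⁻⁷)² + (9.80×10⁻⁸)²] = 1.50×10⁻⁷ V = 150 nV

150 nV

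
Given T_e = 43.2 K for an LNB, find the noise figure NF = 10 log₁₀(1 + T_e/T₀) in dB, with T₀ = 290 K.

0.603 dB

F = 1 + T_e/T₀ = 1 + 43.2/290 = 1.14897
NF = 10 log₁₀(1.14897) = 0.603 dB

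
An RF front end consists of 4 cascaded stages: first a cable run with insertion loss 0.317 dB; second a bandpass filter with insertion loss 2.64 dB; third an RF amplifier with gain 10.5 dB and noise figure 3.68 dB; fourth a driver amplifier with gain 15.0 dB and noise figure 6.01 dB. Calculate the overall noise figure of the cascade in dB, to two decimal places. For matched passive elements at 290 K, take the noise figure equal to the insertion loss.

7.11 dB

Convert to linear (a loss of L dB is a gain of −L dB): F_i = 10^(NF_i/10), G_i = 10^(G_i,dB/10)
  Stage 1: F_1 = 10^(0.317/10) = 1.076, G_1 = 10^(−0.317/10) = 0.9296
  Stage 2: F_2 = 10^(2.64/10) = 1.837, G_2 = 10^(−2.64/10) = 0.5445
  Stage 3: F_3 = 10^(3.68/10) = 2.333, G_3 = 10^(10.5/10) = 11.22
  Stage 4: F_4 = 10^(6.01/10) = 3.990, G_4 = 10^(15.0/10) = 31.62
Friis cascade:
  F = 1.076 + (1.837 − 1)/0.9296 + (2.333 − 1)/0.5062 + (3.990 − 1)/5.679 = 5.137
NF = 10 log₁₀(5.137) = 7.11 dB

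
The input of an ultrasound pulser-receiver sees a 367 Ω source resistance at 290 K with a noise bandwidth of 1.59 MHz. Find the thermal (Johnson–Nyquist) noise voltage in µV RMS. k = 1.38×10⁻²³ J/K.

3.06 µV

V_n = √(4kTRB)
4kTRB = 4 × 1.38×10⁻²³ × 290 × 3.67×10² × 1.59×10⁶ = 9.34×10⁻¹² V²
V_n = √(9.34×10⁻¹²) = 3.06×10⁻⁶ V = 3.06 µV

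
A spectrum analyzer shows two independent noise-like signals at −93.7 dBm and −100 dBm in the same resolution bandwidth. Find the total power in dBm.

Convert to linear, add, convert back:
P₁ = 4.27×10⁻¹³ W, P₂ = 1.00×10⁻¹³ W
P_tot = 5.27×10⁻¹³ W → 10 log₁₀(P_tot / 10⁻³) = −92.8 dBm

−92.8 dBm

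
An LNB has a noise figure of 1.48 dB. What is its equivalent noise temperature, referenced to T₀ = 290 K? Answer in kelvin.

118 K

F = 10^(1.48/10) = 1.40605
T_e = (F − 1)·T₀ = (1.40605 − 1) × 290 = 118 K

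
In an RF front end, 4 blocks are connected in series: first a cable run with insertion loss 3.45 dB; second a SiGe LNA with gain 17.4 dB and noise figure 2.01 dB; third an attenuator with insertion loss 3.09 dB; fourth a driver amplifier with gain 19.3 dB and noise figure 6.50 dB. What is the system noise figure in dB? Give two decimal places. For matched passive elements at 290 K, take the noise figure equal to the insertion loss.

5.85 dB

Convert to linear (a loss of L dB is a gain of −L dB): F_i = 10^(NF_i/10), G_i = 10^(G_i,dB/10)
  Stage 1: F_1 = 10^(3.45/10) = 2.213, G_1 = 10^(−3.45/10) = 0.4519
  Stage 2: F_2 = 10^(2.01/10) = 1.589, G_2 = 10^(17.4/10) = 54.95
  Stage 3: F_3 = 10^(3.09/10) = 2.037, G_3 = 10^(−3.09/10) = 0.4909
  Stage 4: F_4 = 10^(6.50/10) = 4.467, G_4 = 10^(19.3/10) = 85.11
Friis cascade:
  F = 2.213 + (1.589 − 1)/0.4519 + (2.037 − 1)/24.83 + (4.467 − 1)/12.19 = 3.842
NF = 10 log₁₀(3.842) = 5.85 dB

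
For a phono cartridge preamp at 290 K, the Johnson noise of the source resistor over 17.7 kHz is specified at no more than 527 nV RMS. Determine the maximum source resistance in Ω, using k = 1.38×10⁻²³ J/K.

Johnson–Nyquist: V_n = √(4kTRB) ⇒ R = V_n² / (4kTB)
4kTB = 4 × 1.38×10⁻²³ × 290 × 1.77×10⁴ = 2.83×10⁻¹⁶
R = (5.27×10⁻⁷)² / 2.83×10⁻¹⁶ = 9.80×10² Ω = 980 Ω

980 Ω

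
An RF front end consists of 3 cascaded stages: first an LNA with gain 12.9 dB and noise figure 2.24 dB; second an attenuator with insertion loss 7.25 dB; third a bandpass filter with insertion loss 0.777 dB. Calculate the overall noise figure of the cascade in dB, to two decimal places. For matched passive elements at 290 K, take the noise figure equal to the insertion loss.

2.90 dB

Convert to linear (a loss of L dB is a gain of −L dB): F_i = 10^(NF_i/10), G_i = 10^(G_i,dB/10)
  Stage 1: F_1 = 10^(2.24/10) = 1.675, G_1 = 10^(12.9/10) = 19.50
  Stage 2: F_2 = 10^(7.25/10) = 5.309, G_2 = 10^(−7.25/10) = 0.1884
  Stage 3: F_3 = 10^(0.777/10) = 1.196, G_3 = 10^(−0.777/10) = 0.8362
Friis cascade:
  F = 1.675 + (5.309 − 1)/19.50 + (1.196 − 1)/3.673 = 1.949
NF = 10 log₁₀(1.949) = 2.90 dB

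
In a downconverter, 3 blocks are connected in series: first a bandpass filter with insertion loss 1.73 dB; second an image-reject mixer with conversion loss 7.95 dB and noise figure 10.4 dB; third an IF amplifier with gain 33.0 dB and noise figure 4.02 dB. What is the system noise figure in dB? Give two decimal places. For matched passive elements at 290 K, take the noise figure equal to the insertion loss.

14.84 dB

Convert to linear (a loss of L dB is a gain of −L dB): F_i = 10^(NF_i/10), G_i = 10^(G_i,dB/10)
  Stage 1: F_1 = 10^(1.73/10) = 1.489, G_1 = 10^(−1.73/10) = 0.6714
  Stage 2: F_2 = 10^(10.4/10) = 10.96, G_2 = 10^(−7.95/10) = 0.1603
  Stage 3: F_3 = 10^(4.02/10) = 2.523, G_3 = 10^(33.0/10) = 1995
Friis cascade:
  F = 1.489 + (10.96 − 1)/0.6714 + (2.523 − 1)/0.1076 = 30.48
NF = 10 log₁₀(30.48) = 14.84 dB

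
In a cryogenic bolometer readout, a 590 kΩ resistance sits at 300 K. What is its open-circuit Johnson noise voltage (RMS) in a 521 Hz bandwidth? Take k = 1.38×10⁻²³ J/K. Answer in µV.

V_n = √(4kTRB)
4kTRB = 4 × 1.38×10⁻²³ × 300 × 5.90×10⁵ × 5.21×10² = 5.09×10⁻¹² V²
V_n = √(5.09×10⁻¹²) = 2.26×10⁻⁶ V = 2.26 µV

2.26 µV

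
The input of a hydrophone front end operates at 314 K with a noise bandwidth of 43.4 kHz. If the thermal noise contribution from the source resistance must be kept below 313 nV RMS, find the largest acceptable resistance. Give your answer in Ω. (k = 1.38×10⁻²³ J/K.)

Johnson–Nyquist: V_n = √(4kTRB) ⇒ R = V_n² / (4kTB)
4kTB = 4 × 1.38×10⁻²³ × 314 × 4.34×10⁴ = 7.52×10⁻¹⁶
R = (3.13×10⁻⁷)² / 7.52×10⁻¹⁶ = 1.30×10² Ω = 130 Ω

130 Ω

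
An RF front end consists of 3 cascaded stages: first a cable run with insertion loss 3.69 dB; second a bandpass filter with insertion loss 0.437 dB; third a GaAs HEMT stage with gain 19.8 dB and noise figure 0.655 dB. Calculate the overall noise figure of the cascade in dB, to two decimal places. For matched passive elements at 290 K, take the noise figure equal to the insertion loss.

4.78 dB

Convert to linear (a loss of L dB is a gain of −L dB): F_i = 10^(NF_i/10), G_i = 10^(G_i,dB/10)
  Stage 1: F_1 = 10^(3.69/10) = 2.339, G_1 = 10^(−3.69/10) = 0.4276
  Stage 2: F_2 = 10^(0.437/10) = 1.106, G_2 = 10^(−0.437/10) = 0.9043
  Stage 3: F_3 = 10^(0.655/10) = 1.163, G_3 = 10^(19.8/10) = 95.50
Friis cascade:
  F = 2.339 + (1.106 − 1)/0.4276 + (1.163 − 1)/0.3866 = 3.007
NF = 10 log₁₀(3.007) = 4.78 dB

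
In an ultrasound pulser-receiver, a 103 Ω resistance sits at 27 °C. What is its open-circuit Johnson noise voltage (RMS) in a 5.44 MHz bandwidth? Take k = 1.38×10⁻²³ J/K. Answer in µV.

T = 27 °C + 273.15 = 300.15 K
V_n = √(4kTRB)
4kTRB = 4 × 1.38×10⁻²³ × 300.15 × 1.03×10² × 5.44×10⁶ = 9.28×10⁻¹² V²
V_n = √(9.28×10⁻¹²) = 3.05×10⁻⁶ V = 3.05 µV

3.05 µV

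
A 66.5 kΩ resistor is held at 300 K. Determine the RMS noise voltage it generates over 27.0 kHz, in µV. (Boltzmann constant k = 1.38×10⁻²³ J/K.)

5.45 µV

V_n = √(4kTRB)
4kTRB = 4 × 1.38×10⁻²³ × 300 × 6.65×10⁴ × 2.70×10⁴ = 2.97×10⁻¹¹ V²
V_n = √(2.97×10⁻¹¹) = 5.45×10⁻⁶ V = 5.45 µV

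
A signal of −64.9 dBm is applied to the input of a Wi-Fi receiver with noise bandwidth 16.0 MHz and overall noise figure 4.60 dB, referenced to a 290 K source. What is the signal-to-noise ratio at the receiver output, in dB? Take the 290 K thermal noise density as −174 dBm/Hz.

32.5 dB

Noise floor: N = −174 + 10 log₁₀(B) + NF
10 log₁₀(1.60×10⁷) = 72.04 dB
N = −174 + 72.04 + 4.60 = −97.36 dBm
SNR = P_sig − N = −64.9 − (−97.36) = 32.46 dB → 32.5 dB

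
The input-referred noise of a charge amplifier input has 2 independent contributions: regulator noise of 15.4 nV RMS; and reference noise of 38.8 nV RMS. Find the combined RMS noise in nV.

Uncorrelated sources add in power (mean-square): V_tot = √(ΣV_i²)
V_tot = √[(1.54×10⁻⁸)² + (3.88×10⁻⁸)²] = 4.17×10⁻⁸ V = 41.7 nV

41.7 nV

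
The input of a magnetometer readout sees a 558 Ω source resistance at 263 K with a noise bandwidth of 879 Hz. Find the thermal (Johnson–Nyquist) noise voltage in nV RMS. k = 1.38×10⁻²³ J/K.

84.4 nV

V_n = √(4kTRB)
4kTRB = 4 × 1.38×10⁻²³ × 263 × 5.58×10² × 8.79×10² = 7.12×10⁻¹⁵ V²
V_n = √(7.12×10⁻¹⁵) = 8.44×10⁻⁸ V = 84.4 nV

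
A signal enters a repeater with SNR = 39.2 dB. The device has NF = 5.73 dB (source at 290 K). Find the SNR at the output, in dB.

By definition F = SNR_in/SNR_out, so in dB: SNR_out = SNR_in − NF
SNR_out = 39.2 − 5.73 = 33.47 dB

33.47 dB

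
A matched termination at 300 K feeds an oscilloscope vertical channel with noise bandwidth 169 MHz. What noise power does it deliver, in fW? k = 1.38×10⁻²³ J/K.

700 fW

P_n = kTB = 1.38×10⁻²³ × 300 × 1.69×10⁸ = 7.00×10⁻¹³ W = 700 fW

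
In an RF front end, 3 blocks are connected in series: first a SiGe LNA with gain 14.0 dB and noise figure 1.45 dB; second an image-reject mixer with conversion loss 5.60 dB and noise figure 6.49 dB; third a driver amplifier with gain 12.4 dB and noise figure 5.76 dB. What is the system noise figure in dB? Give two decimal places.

Convert to linear (a loss of L dB is a gain of −L dB): F_i = 10^(NF_i/10), G_i = 10^(G_i,dB/10)
  Stage 1: F_1 = 10^(1.45/10) = 1.396, G_1 = 10^(14.0/10) = 25.12
  Stage 2: F_2 = 10^(6.49/10) = 4.457, G_2 = 10^(−5.60/10) = 0.2754
  Stage 3: F_3 = 10^(5.76/10) = 3.767, G_3 = 10^(12.4/10) = 17.38
Friis cascade:
  F = 1.396 + (4.457 − 1)/25.12 + (3.767 − 1)/6.918 = 1.934
NF = 10 log₁₀(1.934) = 2.86 dB

2.86 dB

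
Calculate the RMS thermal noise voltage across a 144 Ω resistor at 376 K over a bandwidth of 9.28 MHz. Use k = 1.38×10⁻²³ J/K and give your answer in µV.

V_n = √(4kTRB)
4kTRB = 4 × 1.38×10⁻²³ × 376 × 1.44×10² × 9.28×10⁶ = 2.77×10⁻¹¹ V²
V_n = √(2.77×10⁻¹¹) = 5.27×10⁻⁶ V = 5.27 µV

5.27 µV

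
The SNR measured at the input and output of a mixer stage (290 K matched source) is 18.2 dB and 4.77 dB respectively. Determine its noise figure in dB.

13.43 dB

NF (dB) = SNR_in(dB) − SNR_out(dB) when the source is at T₀
NF = 18.2 − 4.77 = 13.43 dB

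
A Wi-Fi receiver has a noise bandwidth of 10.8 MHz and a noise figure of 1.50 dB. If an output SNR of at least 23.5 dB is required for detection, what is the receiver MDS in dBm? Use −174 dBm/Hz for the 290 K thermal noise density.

Sensitivity = −174 + 10 log₁₀(B) + NF + SNR_min
= −174 + 70.33 + 1.50 + 23.5
= −78.67 dBm → −78.7 dBm

−78.7 dBm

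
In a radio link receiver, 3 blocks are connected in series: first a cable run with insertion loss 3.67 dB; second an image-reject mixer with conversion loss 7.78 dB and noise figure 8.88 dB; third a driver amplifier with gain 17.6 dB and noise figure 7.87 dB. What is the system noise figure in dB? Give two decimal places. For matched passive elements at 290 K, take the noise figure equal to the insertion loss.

Convert to linear (a loss of L dB is a gain of −L dB): F_i = 10^(NF_i/10), G_i = 10^(G_i,dB/10)
  Stage 1: F_1 = 10^(3.67/10) = 2.328, G_1 = 10^(−3.67/10) = 0.4295
  Stage 2: F_2 = 10^(8.88/10) = 7.727, G_2 = 10^(−7.78/10) = 0.1667
  Stage 3: F_3 = 10^(7.87/10) = 6.124, G_3 = 10^(17.6/10) = 57.54
Friis cascade:
  F = 2.328 + (7.727 − 1)/0.4295 + (6.124 − 1)/0.07161 = 89.53
NF = 10 log₁₀(89.53) = 19.52 dB

19.52 dB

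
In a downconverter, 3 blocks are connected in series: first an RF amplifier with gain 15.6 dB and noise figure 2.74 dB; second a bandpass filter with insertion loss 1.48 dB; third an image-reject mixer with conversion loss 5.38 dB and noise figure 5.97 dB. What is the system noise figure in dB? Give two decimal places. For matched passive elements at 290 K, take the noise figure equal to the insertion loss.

Convert to linear (a loss of L dB is a gain of −L dB): F_i = 10^(NF_i/10), G_i = 10^(G_i,dB/10)
  Stage 1: F_1 = 10^(2.74/10) = 1.879, G_1 = 10^(15.6/10) = 36.31
  Stage 2: F_2 = 10^(1.48/10) = 1.406, G_2 = 10^(−1.48/10) = 0.7112
  Stage 3: F_3 = 10^(5.97/10) = 3.954, G_3 = 10^(−5.38/10) = 0.2897
Friis cascade:
  F = 1.879 + (1.406 − 1)/36.31 + (3.954 − 1)/25.82 = 2.005
NF = 10 log₁₀(2.005) = 3.02 dB

3.02 dB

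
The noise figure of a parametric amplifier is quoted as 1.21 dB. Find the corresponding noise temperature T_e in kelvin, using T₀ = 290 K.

F = 10^(1.21/10) = 1.3213
T_e = (F − 1)·T₀ = (1.3213 − 1) × 290 = 93.2 K

93.2 K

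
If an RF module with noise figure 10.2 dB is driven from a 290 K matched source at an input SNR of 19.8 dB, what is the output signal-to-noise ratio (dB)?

By definition F = SNR_in/SNR_out, so in dB: SNR_out = SNR_in − NF
SNR_out = 19.8 − 10.2 = 9.6 dB

9.6 dB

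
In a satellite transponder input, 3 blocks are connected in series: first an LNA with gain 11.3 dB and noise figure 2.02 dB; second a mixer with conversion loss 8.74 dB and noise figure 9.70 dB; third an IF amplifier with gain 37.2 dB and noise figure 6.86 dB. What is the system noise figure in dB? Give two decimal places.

Convert to linear (a loss of L dB is a gain of −L dB): F_i = 10^(NF_i/10), G_i = 10^(G_i,dB/10)
  Stage 1: F_1 = 10^(2.02/10) = 1.592, G_1 = 10^(11.3/10) = 13.49
  Stage 2: F_2 = 10^(9.70/10) = 9.333, G_2 = 10^(−8.74/10) = 0.1337
  Stage 3: F_3 = 10^(6.86/10) = 4.853, G_3 = 10^(37.2/10) = 5248
Friis cascade:
  F = 1.592 + (9.333 − 1)/13.49 + (4.853 − 1)/1.803 = 4.347
NF = 10 log₁₀(4.347) = 6.38 dB

6.38 dB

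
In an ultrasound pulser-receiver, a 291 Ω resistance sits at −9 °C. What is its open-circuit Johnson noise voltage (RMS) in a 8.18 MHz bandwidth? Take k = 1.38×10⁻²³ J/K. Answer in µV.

T = −9 °C + 273.15 = 264.15 K
V_n = √(4kTRB)
4kTRB = 4 × 1.38×10⁻²³ × 264.15 × 2.91×10² × 8.18×10⁶ = 3.47×10⁻¹¹ V²
V_n = √(3.47×10⁻¹¹) = 5.89×10⁻⁶ V = 5.89 µV

5.89 µV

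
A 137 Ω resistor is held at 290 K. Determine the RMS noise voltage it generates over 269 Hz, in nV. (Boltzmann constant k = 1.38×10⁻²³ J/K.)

V_n = √(4kTRB)
4kTRB = 4 × 1.38×10⁻²³ × 290 × 1.37×10² × 2.69×10² = 5.90×10⁻¹⁶ V²
V_n = √(5.90×10⁻¹⁶) = 2.43×10⁻⁸ V = 24.3 nV

24.3 nV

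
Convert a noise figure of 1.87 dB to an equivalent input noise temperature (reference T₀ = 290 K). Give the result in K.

156 K

F = 10^(1.87/10) = 1.53815
T_e = (F − 1)·T₀ = (1.53815 − 1) × 290 = 156 K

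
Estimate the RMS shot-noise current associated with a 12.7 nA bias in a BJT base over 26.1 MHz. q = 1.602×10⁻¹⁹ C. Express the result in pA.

I_n = √(2qI·B)
2qI·B = 2 × 1.602×10⁻¹⁹ × 1.27×10⁻⁸ × 2.61×10⁷ = 1.06×10⁻¹⁹ A²
I_n = √(1.06×10⁻¹⁹) = 3.26×10⁻¹⁰ A = 326 pA

326 pA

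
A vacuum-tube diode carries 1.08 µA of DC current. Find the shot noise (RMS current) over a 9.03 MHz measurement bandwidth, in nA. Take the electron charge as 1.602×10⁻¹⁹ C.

I_n = √(2qI·B)
2qI·B = 2 × 1.602×10⁻¹⁹ × 1.08×10⁻⁶ × 9.03×10⁶ = 3.12×10⁻¹⁸ A²
I_n = √(3.12×10⁻¹⁸) = 1.77×10⁻⁹ A = 1.77 nA

1.77 nA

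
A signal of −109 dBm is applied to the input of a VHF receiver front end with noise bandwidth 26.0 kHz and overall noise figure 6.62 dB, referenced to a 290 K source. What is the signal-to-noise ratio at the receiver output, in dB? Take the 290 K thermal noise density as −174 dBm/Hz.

14.2 dB

Noise floor: N = −174 + 10 log₁₀(B) + NF
10 log₁₀(2.60×10⁴) = 44.15 dB
N = −174 + 44.15 + 6.62 = −123.23 dBm
SNR = P_sig − N = −109 − (−123.23) = 14.23 dB → 14.2 dB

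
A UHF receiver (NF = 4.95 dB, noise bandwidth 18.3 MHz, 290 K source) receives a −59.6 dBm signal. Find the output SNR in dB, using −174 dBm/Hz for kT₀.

36.8 dB

Noise floor: N = −174 + 10 log₁₀(B) + NF
10 log₁₀(1.83×10⁷) = 72.62 dB
N = −174 + 72.62 + 4.95 = −96.43 dBm
SNR = P_sig − N = −59.6 − (−96.43) = 36.83 dB → 36.8 dB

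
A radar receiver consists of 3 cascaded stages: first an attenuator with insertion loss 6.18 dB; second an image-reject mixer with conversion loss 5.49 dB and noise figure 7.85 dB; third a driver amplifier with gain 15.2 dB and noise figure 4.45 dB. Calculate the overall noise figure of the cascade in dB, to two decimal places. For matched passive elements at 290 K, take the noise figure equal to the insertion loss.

Convert to linear (a loss of L dB is a gain of −L dB): F_i = 10^(NF_i/10), G_i = 10^(G_i,dB/10)
  Stage 1: F_1 = 10^(6.18/10) = 4.150, G_1 = 10^(−6.18/10) = 0.2410
  Stage 2: F_2 = 10^(7.85/10) = 6.095, G_2 = 10^(−5.49/10) = 0.2825
  Stage 3: F_3 = 10^(4.45/10) = 2.786, G_3 = 10^(15.2/10) = 33.11
Friis cascade:
  F = 4.150 + (6.095 − 1)/0.2410 + (2.786 − 1)/0.06808 = 51.53
NF = 10 log₁₀(51.53) = 17.12 dB

17.12 dB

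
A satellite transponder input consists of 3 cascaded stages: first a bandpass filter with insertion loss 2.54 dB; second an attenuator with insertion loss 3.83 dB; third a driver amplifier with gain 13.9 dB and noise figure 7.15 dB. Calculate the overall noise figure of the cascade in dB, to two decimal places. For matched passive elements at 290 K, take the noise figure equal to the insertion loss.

Convert to linear (a loss of L dB is a gain of −L dB): F_i = 10^(NF_i/10), G_i = 10^(G_i,dB/10)
  Stage 1: F_1 = 10^(2.54/10) = 1.795, G_1 = 10^(−2.54/10) = 0.5572
  Stage 2: F_2 = 10^(3.83/10) = 2.415, G_2 = 10^(−3.83/10) = 0.4140
  Stage 3: F_3 = 10^(7.15/10) = 5.188, G_3 = 10^(13.9/10) = 24.55
Friis cascade:
  F = 1.795 + (2.415 − 1)/0.5572 + (5.188 − 1)/0.2307 = 22.49
NF = 10 log₁₀(22.49) = 13.52 dB

13.52 dB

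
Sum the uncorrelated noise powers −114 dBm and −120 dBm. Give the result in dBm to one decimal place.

−113.0 dBm

Convert to linear, add, convert back:
P₁ = 3.98×10⁻¹⁵ W, P₂ = 1.00×10⁻¹⁵ W
P_tot = 4.98×10⁻¹⁵ W → 10 log₁₀(P_tot / 10⁻³) = −113.0 dBm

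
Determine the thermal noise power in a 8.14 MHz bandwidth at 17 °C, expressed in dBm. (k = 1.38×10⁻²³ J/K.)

T = 17 °C + 273.15 = 290.15 K
P_n = kTB = 1.38×10⁻²³ × 290.15 × 8.14×10⁶ = 3.26×10⁻¹⁴ W
In dBm: 10 log₁₀(3.26×10⁻¹⁴ / 10⁻³) = −104.9 dBm

−104.9 dBm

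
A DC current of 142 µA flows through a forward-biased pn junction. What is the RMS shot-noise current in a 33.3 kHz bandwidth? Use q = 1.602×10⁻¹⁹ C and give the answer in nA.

1.23 nA

I_n = √(2qI·B)
2qI·B = 2 × 1.602×10⁻¹⁹ × 1.42×10⁻⁴ × 3.33×10⁴ = 1.52×10⁻¹⁸ A²
I_n = √(1.52×10⁻¹⁸) = 1.23×10⁻⁹ A = 1.23 nA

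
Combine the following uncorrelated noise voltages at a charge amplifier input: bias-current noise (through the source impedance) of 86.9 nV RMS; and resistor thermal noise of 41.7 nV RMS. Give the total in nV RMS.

Uncorrelated sources add in power (mean-square): V_tot = √(ΣV_i²)
V_tot = √[(8.69×10⁻⁸)² + (4.17×10⁻⁸)²] = 9.64×10⁻⁸ V = 96.4 nV

96.4 nV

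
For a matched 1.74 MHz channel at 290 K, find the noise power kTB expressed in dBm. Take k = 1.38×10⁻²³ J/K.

−111.6 dBm

P_n = kTB = 1.38×10⁻²³ × 290 × 1.74×10⁶ = 6.96×10⁻¹⁵ W
In dBm: 10 log₁₀(6.96×10⁻¹⁵ / 10⁻³) = −111.6 dBm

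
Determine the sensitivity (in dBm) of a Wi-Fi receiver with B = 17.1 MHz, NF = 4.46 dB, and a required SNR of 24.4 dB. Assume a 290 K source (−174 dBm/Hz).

−72.8 dBm

Sensitivity = −174 + 10 log₁₀(B) + NF + SNR_min
= −174 + 72.33 + 4.46 + 24.4
= −72.81 dBm → −72.8 dBm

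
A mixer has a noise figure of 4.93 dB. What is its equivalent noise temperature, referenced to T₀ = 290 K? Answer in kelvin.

F = 10^(4.93/10) = 3.11172
T_e = (F − 1)·T₀ = (3.11172 − 1) × 290 = 612 K

612 K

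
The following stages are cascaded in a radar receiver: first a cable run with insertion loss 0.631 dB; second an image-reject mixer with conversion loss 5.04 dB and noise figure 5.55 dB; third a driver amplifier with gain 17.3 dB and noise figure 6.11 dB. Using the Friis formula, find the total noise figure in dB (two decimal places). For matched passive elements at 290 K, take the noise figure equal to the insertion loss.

11.91 dB

Convert to linear (a loss of L dB is a gain of −L dB): F_i = 10^(NF_i/10), G_i = 10^(G_i,dB/10)
  Stage 1: F_1 = 10^(0.631/10) = 1.156, G_1 = 10^(−0.631/10) = 0.8648
  Stage 2: F_2 = 10^(5.55/10) = 3.589, G_2 = 10^(−5.04/10) = 0.3133
  Stage 3: F_3 = 10^(6.11/10) = 4.083, G_3 = 10^(17.3/10) = 53.70
Friis cascade:
  F = 1.156 + (3.589 − 1)/0.8648 + (4.083 − 1)/0.2710 = 15.53
NF = 10 log₁₀(15.53) = 11.91 dB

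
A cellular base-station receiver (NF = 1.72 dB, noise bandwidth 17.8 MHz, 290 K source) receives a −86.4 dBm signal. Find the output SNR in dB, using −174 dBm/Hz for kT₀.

Noise floor: N = −174 + 10 log₁₀(B) + NF
10 log₁₀(1.78×10⁷) = 72.5 dB
N = −174 + 72.5 + 1.72 = −99.78 dBm
SNR = P_sig − N = −86.4 − (−99.78) = 13.38 dB → 13.4 dB

13.4 dB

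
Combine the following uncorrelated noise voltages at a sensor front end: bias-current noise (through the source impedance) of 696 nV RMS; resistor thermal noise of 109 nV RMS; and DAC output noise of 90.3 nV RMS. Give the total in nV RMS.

710 nV

Uncorrelated sources add in power (mean-square): V_tot = √(ΣV_i²)
V_tot = √[(6.96×10⁻⁷)² + (1.09×10⁻⁷)² + (9.03×10⁻⁸)²] = 7.10×10⁻⁷ V = 710 nV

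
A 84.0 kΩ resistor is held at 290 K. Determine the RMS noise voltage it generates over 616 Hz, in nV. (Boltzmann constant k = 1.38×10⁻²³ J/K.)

V_n = √(4kTRB)
4kTRB = 4 × 1.38×10⁻²³ × 290 × 8.40×10⁴ × 6.16×10² = 8.28×10⁻¹³ V²
V_n = √(8.28×10⁻¹³) = 9.10×10⁻⁷ V = 910 nV

910 nV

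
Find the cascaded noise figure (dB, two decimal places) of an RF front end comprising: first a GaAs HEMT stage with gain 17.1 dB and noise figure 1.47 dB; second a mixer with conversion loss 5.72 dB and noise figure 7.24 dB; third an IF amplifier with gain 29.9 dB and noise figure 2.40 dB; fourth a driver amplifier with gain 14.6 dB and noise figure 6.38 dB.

1.88 dB

Convert to linear (a loss of L dB is a gain of −L dB): F_i = 10^(NF_i/10), G_i = 10^(G_i,dB/10)
  Stage 1: F_1 = 10^(1.47/10) = 1.403, G_1 = 10^(17.1/10) = 51.29
  Stage 2: F_2 = 10^(7.24/10) = 5.297, G_2 = 10^(−5.72/10) = 0.2679
  Stage 3: F_3 = 10^(2.40/10) = 1.738, G_3 = 10^(29.9/10) = 977.2
  Stage 4: F_4 = 10^(6.38/10) = 4.345, G_4 = 10^(14.6/10) = 28.84
Friis cascade:
  F = 1.403 + (5.297 − 1)/51.29 + (1.738 − 1)/13.74 + (4.345 − 1)/1.343×10⁴ = 1.541
NF = 10 log₁₀(1.541) = 1.88 dB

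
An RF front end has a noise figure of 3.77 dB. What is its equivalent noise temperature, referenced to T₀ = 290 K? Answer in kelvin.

F = 10^(3.77/10) = 2.38232
T_e = (F − 1)·T₀ = (2.38232 − 1) × 290 = 401 K

401 K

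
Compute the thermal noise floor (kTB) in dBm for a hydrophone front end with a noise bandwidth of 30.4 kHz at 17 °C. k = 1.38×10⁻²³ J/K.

−129.1 dBm

T = 17 °C + 273.15 = 290.15 K
P_n = kTB = 1.38×10⁻²³ × 290.15 × 3.04×10⁴ = 1.22×10⁻¹⁶ W
In dBm: 10 log₁₀(1.22×10⁻¹⁶ / 10⁻³) = −129.1 dBm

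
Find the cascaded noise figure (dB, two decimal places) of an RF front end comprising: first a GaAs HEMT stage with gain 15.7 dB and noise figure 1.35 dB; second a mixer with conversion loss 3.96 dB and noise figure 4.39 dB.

1.50 dB

Convert to linear (a loss of L dB is a gain of −L dB): F_i = 10^(NF_i/10), G_i = 10^(G_i,dB/10)
  Stage 1: F_1 = 10^(1.35/10) = 1.365, G_1 = 10^(15.7/10) = 37.15
  Stage 2: F_2 = 10^(4.39/10) = 2.748, G_2 = 10^(−3.96/10) = 0.4018
Friis cascade:
  F = 1.365 + (2.748 − 1)/37.15 = 1.412
NF = 10 log₁₀(1.412) = 1.50 dB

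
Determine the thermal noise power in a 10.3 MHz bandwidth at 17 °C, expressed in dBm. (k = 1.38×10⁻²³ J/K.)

−103.8 dBm

T = 17 °C + 273.15 = 290.15 K
P_n = kTB = 1.38×10⁻²³ × 290.15 × 1.03×10⁷ = 4.12×10⁻¹⁴ W
In dBm: 10 log₁₀(4.12×10⁻¹⁴ / 10⁻³) = −103.8 dBm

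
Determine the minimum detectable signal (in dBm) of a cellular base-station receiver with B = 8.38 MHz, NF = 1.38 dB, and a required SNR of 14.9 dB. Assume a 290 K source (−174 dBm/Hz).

Sensitivity = −174 + 10 log₁₀(B) + NF + SNR_min
= −174 + 69.23 + 1.38 + 14.9
= −88.49 dBm → −88.5 dBm

−88.5 dBm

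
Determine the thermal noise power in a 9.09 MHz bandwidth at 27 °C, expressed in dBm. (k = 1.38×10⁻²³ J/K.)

−104.2 dBm

T = 27 °C + 273.15 = 300.15 K
P_n = kTB = 1.38×10⁻²³ × 300.15 × 9.09×10⁶ = 3.77×10⁻¹⁴ W
In dBm: 10 log₁₀(3.77×10⁻¹⁴ / 10⁻³) = −104.2 dBm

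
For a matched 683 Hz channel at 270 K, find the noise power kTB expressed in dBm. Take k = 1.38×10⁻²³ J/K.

−145.9 dBm

P_n = kTB = 1.38×10⁻²³ × 270 × 6.83×10² = 2.54×10⁻¹⁸ W
In dBm: 10 log₁₀(2.54×10⁻¹⁸ / 10⁻³) = −145.9 dBm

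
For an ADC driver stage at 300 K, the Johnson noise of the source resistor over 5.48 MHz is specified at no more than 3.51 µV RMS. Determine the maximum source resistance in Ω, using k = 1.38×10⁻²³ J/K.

Johnson–Nyquist: V_n = √(4kTRB) ⇒ R = V_n² / (4kTB)
4kTB = 4 × 1.38×10⁻²³ × 300 × 5.48×10⁶ = 9.07×10⁻¹⁴
R = (3.51×10⁻⁶)² / 9.07×10⁻¹⁴ = 1.36×10² Ω = 136 Ω

136 Ω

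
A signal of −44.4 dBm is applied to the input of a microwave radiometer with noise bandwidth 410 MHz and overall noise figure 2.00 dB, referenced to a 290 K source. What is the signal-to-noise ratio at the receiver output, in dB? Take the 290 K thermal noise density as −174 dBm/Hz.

Noise floor: N = −174 + 10 log₁₀(B) + NF
10 log₁₀(4.10×10⁸) = 86.13 dB
N = −174 + 86.13 + 2.00 = −85.87 dBm
SNR = P_sig − N = −44.4 − (−85.87) = 41.47 dB → 41.5 dB

41.5 dB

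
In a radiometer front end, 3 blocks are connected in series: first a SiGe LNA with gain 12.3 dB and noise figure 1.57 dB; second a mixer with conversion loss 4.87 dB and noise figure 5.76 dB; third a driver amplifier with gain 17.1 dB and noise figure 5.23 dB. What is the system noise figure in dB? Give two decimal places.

3.05 dB

Convert to linear (a loss of L dB is a gain of −L dB): F_i = 10^(NF_i/10), G_i = 10^(G_i,dB/10)
  Stage 1: F_1 = 10^(1.57/10) = 1.435, G_1 = 10^(12.3/10) = 16.98
  Stage 2: F_2 = 10^(5.76/10) = 3.767, G_2 = 10^(−4.87/10) = 0.3258
  Stage 3: F_3 = 10^(5.23/10) = 3.334, G_3 = 10^(17.1/10) = 51.29
Friis cascade:
  F = 1.435 + (3.767 − 1)/16.98 + (3.334 − 1)/5.534 = 2.020
NF = 10 log₁₀(2.020) = 3.05 dB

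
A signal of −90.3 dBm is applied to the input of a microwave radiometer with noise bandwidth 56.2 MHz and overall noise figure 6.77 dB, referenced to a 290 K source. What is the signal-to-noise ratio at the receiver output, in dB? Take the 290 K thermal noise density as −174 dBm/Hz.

−0.6 dB

Noise floor: N = −174 + 10 log₁₀(B) + NF
10 log₁₀(5.62×10⁷) = 77.5 dB
N = −174 + 77.5 + 6.77 = −89.73 dBm
SNR = P_sig − N = −90.3 − (−89.73) = −0.57 dB → −0.6 dB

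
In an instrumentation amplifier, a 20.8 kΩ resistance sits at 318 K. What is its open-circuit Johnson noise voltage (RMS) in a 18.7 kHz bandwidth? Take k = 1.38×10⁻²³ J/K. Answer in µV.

V_n = √(4kTRB)
4kTRB = 4 × 1.38×10⁻²³ × 318 × 2.08×10⁴ × 1.87×10⁴ = 6.83×10⁻¹² V²
V_n = √(6.83×10⁻¹²) = 2.61×10⁻⁶ V = 2.61 µV

2.61 µV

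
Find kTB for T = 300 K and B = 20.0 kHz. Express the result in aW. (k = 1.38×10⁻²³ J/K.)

P_n = kTB = 1.38×10⁻²³ × 300 × 2.00×10⁴ = 8.28×10⁻¹⁷ W = 82.8 aW

82.8 aW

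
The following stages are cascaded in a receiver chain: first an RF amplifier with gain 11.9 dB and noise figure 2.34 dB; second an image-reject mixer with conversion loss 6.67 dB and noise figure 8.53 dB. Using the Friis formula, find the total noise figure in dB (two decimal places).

Convert to linear (a loss of L dB is a gain of −L dB): F_i = 10^(NF_i/10), G_i = 10^(G_i,dB/10)
  Stage 1: F_1 = 10^(2.34/10) = 1.714, G_1 = 10^(11.9/10) = 15.49
  Stage 2: F_2 = 10^(8.53/10) = 7.129, G_2 = 10^(−6.67/10) = 0.2153
Friis cascade:
  F = 1.714 + (7.129 − 1)/15.49 = 2.110
NF = 10 log₁₀(2.110) = 3.24 dB

3.24 dB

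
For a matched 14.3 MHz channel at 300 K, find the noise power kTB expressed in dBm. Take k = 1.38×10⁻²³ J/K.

P_n = kTB = 1.38×10⁻²³ × 300 × 1.43×10⁷ = 5.92×10⁻¹⁴ W
In dBm: 10 log₁₀(5.92×10⁻¹⁴ / 10⁻³) = −102.3 dBm

−102.3 dBm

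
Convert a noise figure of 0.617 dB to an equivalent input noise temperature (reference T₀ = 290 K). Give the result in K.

F = 10^(0.617/10) = 1.15266
T_e = (F − 1)·T₀ = (1.15266 − 1) × 290 = 44.3 K

44.3 K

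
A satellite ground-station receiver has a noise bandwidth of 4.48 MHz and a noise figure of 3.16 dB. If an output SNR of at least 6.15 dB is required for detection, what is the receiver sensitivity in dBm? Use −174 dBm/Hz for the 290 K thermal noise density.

Sensitivity = −174 + 10 log₁₀(B) + NF + SNR_min
= −174 + 66.51 + 3.16 + 6.15
= −98.18 dBm → −98.2 dBm

−98.2 dBm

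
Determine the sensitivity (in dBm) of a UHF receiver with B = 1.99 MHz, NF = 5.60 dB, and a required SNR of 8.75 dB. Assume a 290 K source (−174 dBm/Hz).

−96.7 dBm

Sensitivity = −174 + 10 log₁₀(B) + NF + SNR_min
= −174 + 62.99 + 5.60 + 8.75
= −96.66 dBm → −96.7 dBm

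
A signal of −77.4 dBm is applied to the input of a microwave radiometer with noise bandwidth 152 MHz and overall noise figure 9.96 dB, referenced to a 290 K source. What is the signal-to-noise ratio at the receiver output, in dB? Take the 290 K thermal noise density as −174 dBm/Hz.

4.8 dB

Noise floor: N = −174 + 10 log₁₀(B) + NF
10 log₁₀(1.52×10⁸) = 81.82 dB
N = −174 + 81.82 + 9.96 = −82.22 dBm
SNR = P_sig − N = −77.4 − (−82.22) = 4.82 dB → 4.8 dB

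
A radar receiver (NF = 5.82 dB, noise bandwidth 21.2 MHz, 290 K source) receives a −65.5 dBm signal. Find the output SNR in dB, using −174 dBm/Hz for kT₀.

29.4 dB

Noise floor: N = −174 + 10 log₁₀(B) + NF
10 log₁₀(2.12×10⁷) = 73.26 dB
N = −174 + 73.26 + 5.82 = −94.92 dBm
SNR = P_sig − N = −65.5 − (−94.92) = 29.42 dB → 29.4 dB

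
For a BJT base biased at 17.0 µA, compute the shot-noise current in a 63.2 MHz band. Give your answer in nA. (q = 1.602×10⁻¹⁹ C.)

I_n = √(2qI·B)
2qI·B = 2 × 1.602×10⁻¹⁹ × 1.70×10⁻⁵ × 6.32×10⁷ = 3.44×10⁻¹⁶ A²
I_n = √(3.44×10⁻¹⁶) = 1.86×10⁻⁸ A = 18.6 nA

18.6 nA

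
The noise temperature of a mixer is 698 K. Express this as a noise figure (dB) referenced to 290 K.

5.32 dB

F = 1 + T_e/T₀ = 1 + 698/290 = 3.4069
NF = 10 log₁₀(3.4069) = 5.32 dB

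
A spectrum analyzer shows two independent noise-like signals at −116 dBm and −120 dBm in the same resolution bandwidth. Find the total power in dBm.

Convert to linear, add, convert back:
P₁ = 2.51×10⁻¹⁵ W, P₂ = 1.00×10⁻¹⁵ W
P_tot = 3.51×10⁻¹⁵ W → 10 log₁₀(P_tot / 10⁻³) = −114.5 dBm

−114.5 dBm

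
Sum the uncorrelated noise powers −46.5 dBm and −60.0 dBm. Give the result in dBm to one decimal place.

−46.3 dBm

Convert to linear, add, convert back:
P₁ = 2.24×10⁻⁸ W, P₂ = 1.00×10⁻⁹ W
P_tot = 2.34×10⁻⁸ W → 10 log₁₀(P_tot / 10⁻³) = −46.3 dBm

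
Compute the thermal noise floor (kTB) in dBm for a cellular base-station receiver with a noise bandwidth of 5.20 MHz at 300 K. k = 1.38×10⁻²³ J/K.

P_n = kTB = 1.38×10⁻²³ × 300 × 5.20×10⁶ = 2.15×10⁻¹⁴ W
In dBm: 10 log₁₀(2.15×10⁻¹⁴ / 10⁻³) = −106.7 dBm

−106.7 dBm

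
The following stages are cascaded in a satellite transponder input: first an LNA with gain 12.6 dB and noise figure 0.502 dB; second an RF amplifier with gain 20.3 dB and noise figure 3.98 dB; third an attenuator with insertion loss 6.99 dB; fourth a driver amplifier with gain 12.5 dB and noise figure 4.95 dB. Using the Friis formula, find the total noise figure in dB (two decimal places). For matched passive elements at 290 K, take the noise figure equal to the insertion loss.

Convert to linear (a loss of L dB is a gain of −L dB): F_i = 10^(NF_i/10), G_i = 10^(G_i,dB/10)
  Stage 1: F_1 = 10^(0.502/10) = 1.123, G_1 = 10^(12.6/10) = 18.20
  Stage 2: F_2 = 10^(3.98/10) = 2.500, G_2 = 10^(20.3/10) = 107.2
  Stage 3: F_3 = 10^(6.99/10) = 5.000, G_3 = 10^(−6.99/10) = 0.2000
  Stage 4: F_4 = 10^(4.95/10) = 3.126, G_4 = 10^(12.5/10) = 17.78
Friis cascade:
  F = 1.123 + (2.500 − 1)/18.20 + (5.000 − 1)/1950 + (3.126 − 1)/389.9 = 1.212
NF = 10 log₁₀(1.212) = 0.84 dB

0.84 dB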